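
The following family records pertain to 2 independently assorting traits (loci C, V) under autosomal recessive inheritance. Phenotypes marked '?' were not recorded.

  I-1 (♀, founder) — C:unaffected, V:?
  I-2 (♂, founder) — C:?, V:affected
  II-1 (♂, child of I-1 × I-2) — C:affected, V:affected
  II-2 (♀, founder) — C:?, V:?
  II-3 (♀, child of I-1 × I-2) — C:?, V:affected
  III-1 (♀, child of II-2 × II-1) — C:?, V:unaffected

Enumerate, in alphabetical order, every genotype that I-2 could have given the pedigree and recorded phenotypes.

C/I-1 un ·: Cc
C/I-2 ? ·: Cc|cc
C/II-1 aff I-1×I-2: cc
C/II-2 ? ·: CC|Cc|cc
C/II-3 ? I-1×I-2: CC|Cc|cc
C/III-1 ? II-2×II-1: Cc|cc
⇒ C over [I-1,I-2,II-1,II-2,II-3,III-1]: 20 consistent
V/I-1 ? ·: Vv|vv
V/I-2 aff ·: vv
V/II-1 aff I-1×I-2: vv
V/II-2 ? ·: VV|Vv
V/II-3 aff I-1×I-2: vv
V/III-1 un II-2×II-1: Vv
⇒ V over [I-1,I-2,II-1,II-2,II-3,III-1]: 4 consistent

I-2 ∈ {Cc vv, cc vv}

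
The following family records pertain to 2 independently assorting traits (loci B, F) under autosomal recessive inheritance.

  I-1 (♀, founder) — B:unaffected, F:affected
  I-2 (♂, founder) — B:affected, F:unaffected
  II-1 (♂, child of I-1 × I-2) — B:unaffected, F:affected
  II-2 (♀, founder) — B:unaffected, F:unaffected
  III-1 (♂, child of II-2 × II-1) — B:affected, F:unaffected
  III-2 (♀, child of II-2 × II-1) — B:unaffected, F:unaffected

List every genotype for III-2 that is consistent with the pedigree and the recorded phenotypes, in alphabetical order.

III-2 ∈ {BB Ff, Bb Ff}

B/I-1 un ·: BB|Bb
B/I-2 aff ·: bb
B/II-1 un I-1×I-2: Bb
B/II-2 un ·: Bb
B/III-1 aff II-2×II-1: bb
B/III-2 un II-2×II-1: BB|Bb
⇒ B over [I-1,I-2,II-1,II-2,III-1,III-2]: 4 consistent
F/I-1 aff ·: ff
F/I-2 un ·: Ff
F/II-1 aff I-1×I-2: ff
F/II-2 un ·: FF|Ff
F/III-1 un II-2×II-1: Ff
F/III-2 un II-2×II-1: Ff
⇒ F over [I-1,I-2,II-1,II-2,III-1,III-2]: 2 consistent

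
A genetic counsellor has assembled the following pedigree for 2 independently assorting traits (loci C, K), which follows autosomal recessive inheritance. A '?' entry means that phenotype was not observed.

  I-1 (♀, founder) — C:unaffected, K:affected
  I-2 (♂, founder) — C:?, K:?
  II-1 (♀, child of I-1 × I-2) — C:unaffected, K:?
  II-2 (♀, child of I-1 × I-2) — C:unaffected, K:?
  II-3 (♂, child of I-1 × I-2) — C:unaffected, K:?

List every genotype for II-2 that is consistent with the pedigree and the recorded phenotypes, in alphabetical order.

II-2 ∈ {CC Kk, CC kk, Cc Kk, Cc kk}

C/I-1 un ·: CC|Cc
C/I-2 ? ·: CC|Cc|cc
C/II-1 un I-1×I-2: CC|Cc
C/II-2 un I-1×I-2: CC|Cc
C/II-3 un I-1×I-2: CC|Cc
⇒ C over [I-1,I-2,II-1,II-2,II-3]: 27 consistent
K/I-1 aff ·: kk
K/I-2 ? ·: KK|Kk|kk
K/II-1 ? I-1×I-2: Kk|kk
K/II-2 ? I-1×I-2: Kk|kk
K/II-3 ? I-1×I-2: Kk|kk
⇒ K over [I-1,I-2,II-1,II-2,II-3]: 10 consistent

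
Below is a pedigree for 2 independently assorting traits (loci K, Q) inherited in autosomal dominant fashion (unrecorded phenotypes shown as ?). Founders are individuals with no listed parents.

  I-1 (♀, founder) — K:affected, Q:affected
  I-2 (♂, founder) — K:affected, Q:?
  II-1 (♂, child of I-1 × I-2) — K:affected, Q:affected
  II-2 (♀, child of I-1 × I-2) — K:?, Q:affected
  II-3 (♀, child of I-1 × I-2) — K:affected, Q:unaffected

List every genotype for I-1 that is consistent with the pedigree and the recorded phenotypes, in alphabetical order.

K/I-1 aff ·: Kk|KK
K/I-2 aff ·: Kk|KK
K/II-1 aff I-1×I-2: Kk|KK
K/II-2 ? I-1×I-2: kk|Kk|KK
K/II-3 aff I-1×I-2: Kk|KK
⇒ K over [I-1,I-2,II-1,II-2,II-3]: 29 consistent
Q/I-1 aff ·: Qq
Q/I-2 ? ·: qq|Qq
Q/II-1 aff I-1×I-2: Qq|QQ
Q/II-2 aff I-1×I-2: Qq|QQ
Q/II-3 un I-1×I-2: qq
⇒ Q over [I-1,I-2,II-1,II-2,II-3]: 5 consistent

I-1 ∈ {KK Qq, Kk Qq}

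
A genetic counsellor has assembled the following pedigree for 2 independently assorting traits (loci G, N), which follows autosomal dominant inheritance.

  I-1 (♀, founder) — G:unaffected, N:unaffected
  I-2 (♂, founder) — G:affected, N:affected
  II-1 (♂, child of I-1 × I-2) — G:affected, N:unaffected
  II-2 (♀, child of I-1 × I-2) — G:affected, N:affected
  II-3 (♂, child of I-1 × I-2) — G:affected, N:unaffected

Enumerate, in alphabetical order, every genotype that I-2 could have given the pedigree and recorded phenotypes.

G/I-1 un ·: gg
G/I-2 aff ·: Gg|GG
G/II-1 aff I-1×I-2: Gg
G/II-2 aff I-1×I-2: Gg
G/II-3 aff I-1×I-2: Gg
⇒ G over [I-1,I-2,II-1,II-2,II-3]: 2 consistent
N/I-1 un ·: nn
N/I-2 aff ·: Nn
N/II-1 un I-1×I-2: nn
N/II-2 aff I-1×I-2: Nn
N/II-3 un I-1×I-2: nn
⇒ N over [I-1,I-2,II-1,II-2,II-3]: 1 consistent

I-2 ∈ {GG Nn, Gg Nn}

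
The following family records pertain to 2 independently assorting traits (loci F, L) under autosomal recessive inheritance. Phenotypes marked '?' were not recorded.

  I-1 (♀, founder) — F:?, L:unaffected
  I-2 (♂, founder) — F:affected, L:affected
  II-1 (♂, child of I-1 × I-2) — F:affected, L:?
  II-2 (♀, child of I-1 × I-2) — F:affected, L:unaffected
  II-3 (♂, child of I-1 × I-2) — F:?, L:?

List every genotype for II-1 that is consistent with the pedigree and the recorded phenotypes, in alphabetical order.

II-1 ∈ {ff Ll, ff ll}

F/I-1 ? ·: Ff|ff
F/I-2 aff ·: ff
F/II-1 aff I-1×I-2: ff
F/II-2 aff I-1×I-2: ff
F/II-3 ? I-1×I-2: Ff|ff
⇒ F over [I-1,I-2,II-1,II-2,II-3]: 3 consistent
L/I-1 un ·: LL|Ll
L/I-2 aff ·: ll
L/II-1 ? I-1×I-2: Ll|ll
L/II-2 un I-1×I-2: Ll
L/II-3 ? I-1×I-2: Ll|ll
⇒ L over [I-1,I-2,II-1,II-2,II-3]: 5 consistent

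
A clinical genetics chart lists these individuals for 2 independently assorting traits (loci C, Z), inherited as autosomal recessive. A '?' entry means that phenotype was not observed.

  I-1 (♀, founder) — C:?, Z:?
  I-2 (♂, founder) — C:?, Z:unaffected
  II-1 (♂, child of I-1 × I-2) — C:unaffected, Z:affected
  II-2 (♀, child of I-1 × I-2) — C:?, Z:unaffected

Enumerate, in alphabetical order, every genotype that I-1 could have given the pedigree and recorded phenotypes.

C/I-1 ? ·: CC|Cc|cc
C/I-2 ? ·: CC|Cc|cc
C/II-1 un I-1×I-2: CC|Cc
C/II-2 ? I-1×I-2: CC|Cc|cc
⇒ C over [I-1,I-2,II-1,II-2]: 21 consistent
Z/I-1 ? ·: Zz|zz
Z/I-2 un ·: Zz
Z/II-1 aff I-1×I-2: zz
Z/II-2 un I-1×I-2: ZZ|Zz
⇒ Z over [I-1,I-2,II-1,II-2]: 3 consistent

I-1 ∈ {CC Zz, CC zz, Cc Zz, Cc zz, cc Zz, cc zz}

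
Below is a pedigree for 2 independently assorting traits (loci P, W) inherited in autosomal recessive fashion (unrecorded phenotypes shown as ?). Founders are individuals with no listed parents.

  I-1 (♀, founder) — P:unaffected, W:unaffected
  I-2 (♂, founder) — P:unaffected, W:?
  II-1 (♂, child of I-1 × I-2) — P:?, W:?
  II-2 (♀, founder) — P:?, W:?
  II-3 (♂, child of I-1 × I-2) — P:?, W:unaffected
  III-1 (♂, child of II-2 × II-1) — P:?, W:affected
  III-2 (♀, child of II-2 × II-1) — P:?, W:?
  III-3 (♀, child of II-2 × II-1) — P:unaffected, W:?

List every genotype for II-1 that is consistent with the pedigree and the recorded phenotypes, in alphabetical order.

P/I-1 un ·: PP|Pp
P/I-2 un ·: PP|Pp
P/II-1 ? I-1×I-2: PP|Pp|pp
P/II-2 ? ·: PP|Pp|pp
P/II-3 ? I-1×I-2: PP|Pp|pp
P/III-1 ? II-2×II-1: PP|Pp|pp
P/III-2 ? II-2×II-1: PP|Pp|pp
P/III-3 un II-2×II-1: PP|Pp
⇒ P over [I-1,I-2,II-1,II-2,II-3,III-1,III-2,III-3]: 305 consistent
W/I-1 un ·: WW|Ww
W/I-2 ? ·: WW|Ww|ww
W/II-1 ? I-1×I-2: Ww|ww
W/II-2 ? ·: Ww|ww
W/II-3 un I-1×I-2: WW|Ww
W/III-1 aff II-2×II-1: ww
W/III-2 ? II-2×II-1: WW|Ww|ww
W/III-3 ? II-2×II-1: WW|Ww|ww
⇒ W over [I-1,I-2,II-1,II-2,II-3,III-1,III-2,III-3]: 119 consistent

II-1 ∈ {PP Ww, PP ww, Pp Ww, Pp ww, pp Ww, pp ww}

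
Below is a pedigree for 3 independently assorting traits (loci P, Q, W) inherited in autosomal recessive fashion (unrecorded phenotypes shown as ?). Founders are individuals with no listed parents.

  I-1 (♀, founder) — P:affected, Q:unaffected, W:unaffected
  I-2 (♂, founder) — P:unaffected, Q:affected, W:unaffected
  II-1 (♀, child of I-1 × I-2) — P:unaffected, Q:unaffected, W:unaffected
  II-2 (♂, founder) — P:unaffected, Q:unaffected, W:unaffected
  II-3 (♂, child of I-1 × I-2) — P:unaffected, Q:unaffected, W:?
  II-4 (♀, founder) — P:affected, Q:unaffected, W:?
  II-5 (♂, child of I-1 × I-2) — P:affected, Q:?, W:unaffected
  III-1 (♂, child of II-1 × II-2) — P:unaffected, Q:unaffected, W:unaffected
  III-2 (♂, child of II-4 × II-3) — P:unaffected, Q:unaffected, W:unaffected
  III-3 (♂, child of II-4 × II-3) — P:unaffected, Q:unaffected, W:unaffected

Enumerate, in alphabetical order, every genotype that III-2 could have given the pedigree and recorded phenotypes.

III-2 ∈ {Pp QQ WW, Pp QQ Ww, Pp Qq WW, Pp Qq Ww}

P/I-1 aff ·: pp
P/I-2 un ·: Pp
P/II-1 un I-1×I-2: Pp
P/II-2 un ·: PP|Pp
P/II-3 un I-1×I-2: Pp
P/II-4 aff ·: pp
P/II-5 aff I-1×I-2: pp
P/III-1 un II-1×II-2: PP|Pp
P/III-2 un II-4×II-3: Pp
P/III-3 un II-4×II-3: Pp
⇒ P over [I-1,I-2,II-1,II-2,II-3,II-4,II-5,III-1,III-2,III-3]: 4 consistent
Q/I-1 un ·: QQ|Qq
Q/I-2 aff ·: qq
Q/II-1 un I-1×I-2: Qq
Q/II-2 un ·: QQ|Qq
Q/II-3 un I-1×I-2: Qq
Q/II-4 un ·: QQ|Qq
Q/II-5 ? I-1×I-2: Qq|qq
Q/III-1 un II-1×II-2: QQ|Qq
Q/III-2 un II-4×II-3: QQ|Qq
Q/III-3 un II-4×II-3: QQ|Qq
⇒ Q over [I-1,I-2,II-1,II-2,II-3,II-4,II-5,III-1,III-2,III-3]: 96 consistent
W/I-1 un ·: WW|Ww
W/I-2 un ·: WW|Ww
W/II-1 un I-1×I-2: WW|Ww
W/II-2 un ·: WW|Ww
W/II-3 ? I-1×I-2: WW|Ww|ww
W/II-4 ? ·: WW|Ww|ww
W/II-5 un I-1×I-2: WW|Ww
W/III-1 un II-1×II-2: WW|Ww
W/III-2 un II-4×II-3: WW|Ww
W/III-3 un II-4×II-3: WW|Ww
⇒ W over [I-1,I-2,II-1,II-2,II-3,II-4,II-5,III-1,III-2,III-3]: 676 consistent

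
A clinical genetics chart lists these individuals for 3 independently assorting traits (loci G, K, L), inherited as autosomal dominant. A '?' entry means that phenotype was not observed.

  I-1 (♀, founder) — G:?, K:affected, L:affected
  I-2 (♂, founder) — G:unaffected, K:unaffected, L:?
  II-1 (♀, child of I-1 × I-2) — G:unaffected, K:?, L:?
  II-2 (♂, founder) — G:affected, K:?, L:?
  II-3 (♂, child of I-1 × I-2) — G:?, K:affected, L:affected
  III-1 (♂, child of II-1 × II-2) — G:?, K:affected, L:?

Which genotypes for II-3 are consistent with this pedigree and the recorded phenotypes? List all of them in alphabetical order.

G/I-1 ? ·: gg|Gg
G/I-2 un ·: gg
G/II-1 un I-1×I-2: gg
G/II-2 aff ·: Gg|GG
G/II-3 ? I-1×I-2: gg|Gg
G/III-1 ? II-1×II-2: gg|Gg
⇒ G over [I-1,I-2,II-1,II-2,II-3,III-1]: 9 consistent
K/I-1 aff ·: Kk|KK
K/I-2 un ·: kk
K/II-1 ? I-1×I-2: kk|Kk
K/II-2 ? ·: kk|Kk|KK
K/II-3 aff I-1×I-2: Kk
K/III-1 aff II-1×II-2: Kk|KK
⇒ K over [I-1,I-2,II-1,II-2,II-3,III-1]: 12 consistent
L/I-1 aff ·: Ll|LL
L/I-2 ? ·: ll|Ll|LL
L/II-1 ? I-1×I-2: ll|Ll|LL
L/II-2 ? ·: ll|Ll|LL
L/II-3 aff I-1×I-2: Ll|LL
L/III-1 ? II-1×II-2: ll|Ll|LL
⇒ L over [I-1,I-2,II-1,II-2,II-3,III-1]: 96 consistent

II-3 ∈ {Gg Kk LL, Gg Kk Ll, gg Kk LL, gg Kk Ll}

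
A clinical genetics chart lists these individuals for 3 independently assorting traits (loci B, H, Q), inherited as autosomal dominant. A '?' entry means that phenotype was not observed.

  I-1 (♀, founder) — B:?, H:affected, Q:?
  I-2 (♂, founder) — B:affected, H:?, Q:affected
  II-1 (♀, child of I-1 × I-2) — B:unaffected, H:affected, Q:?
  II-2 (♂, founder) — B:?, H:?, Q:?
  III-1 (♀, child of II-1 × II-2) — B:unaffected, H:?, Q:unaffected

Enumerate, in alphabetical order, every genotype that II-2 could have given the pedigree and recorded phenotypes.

II-2 ∈ {Bb HH Qq, Bb HH qq, Bb Hh Qq, Bb Hh qq, Bb hh Qq, Bb hh qq, bb HH Qq, bb HH qq, bb Hh Qq, bb Hh qq, bb hh Qq, bb hh qq}

B/I-1 ? ·: bb|Bb
B/I-2 aff ·: Bb
B/II-1 un I-1×I-2: bb
B/II-2 ? ·: bb|Bb
B/III-1 un II-1×II-2: bb
⇒ B over [I-1,I-2,II-1,II-2,III-1]: 4 consistent
H/I-1 aff ·: Hh|HH
H/I-2 ? ·: hh|Hh|HH
H/II-1 aff I-1×I-2: Hh|HH
H/II-2 ? ·: hh|Hh|HH
H/III-1 ? II-1×II-2: hh|Hh|HH
⇒ H over [I-1,I-2,II-1,II-2,III-1]: 51 consistent
Q/I-1 ? ·: qq|Qq|QQ
Q/I-2 aff ·: Qq|QQ
Q/II-1 ? I-1×I-2: qq|Qq
Q/II-2 ? ·: qq|Qq
Q/III-1 un II-1×II-2: qq
⇒ Q over [I-1,I-2,II-1,II-2,III-1]: 14 consistent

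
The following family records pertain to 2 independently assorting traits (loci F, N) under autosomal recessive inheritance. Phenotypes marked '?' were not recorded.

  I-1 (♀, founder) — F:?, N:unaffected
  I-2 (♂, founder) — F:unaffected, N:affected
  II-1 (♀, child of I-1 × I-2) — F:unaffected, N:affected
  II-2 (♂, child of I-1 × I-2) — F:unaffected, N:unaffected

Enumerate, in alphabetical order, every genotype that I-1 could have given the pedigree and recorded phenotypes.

I-1 ∈ {FF Nn, Ff Nn, ff Nn}

F/I-1 ? ·: FF|Ff|ff
F/I-2 un ·: FF|Ff
F/II-1 un I-1×I-2: FF|Ff
F/II-2 un I-1×I-2: FF|Ff
⇒ F over [I-1,I-2,II-1,II-2]: 15 consistent
N/I-1 un ·: Nn
N/I-2 aff ·: nn
N/II-1 aff I-1×I-2: nn
N/II-2 un I-1×I-2: Nn
⇒ N over [I-1,I-2,II-1,II-2]: 1 consistent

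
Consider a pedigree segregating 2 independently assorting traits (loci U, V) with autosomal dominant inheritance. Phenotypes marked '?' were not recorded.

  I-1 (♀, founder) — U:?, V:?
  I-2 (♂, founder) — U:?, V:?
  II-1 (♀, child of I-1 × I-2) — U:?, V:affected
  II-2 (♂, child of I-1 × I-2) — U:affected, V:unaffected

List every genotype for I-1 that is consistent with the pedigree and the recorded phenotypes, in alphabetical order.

U/I-1 ? ·: uu|Uu|UU
U/I-2 ? ·: uu|Uu|UU
U/II-1 ? I-1×I-2: uu|Uu|UU
U/II-2 aff I-1×I-2: Uu|UU
⇒ U over [I-1,I-2,II-1,II-2]: 21 consistent
V/I-1 ? ·: vv|Vv
V/I-2 ? ·: vv|Vv
V/II-1 aff I-1×I-2: Vv|VV
V/II-2 un I-1×I-2: vv
⇒ V over [I-1,I-2,II-1,II-2]: 4 consistent

I-1 ∈ {UU Vv, UU vv, Uu Vv, Uu vv, uu Vv, uu vv}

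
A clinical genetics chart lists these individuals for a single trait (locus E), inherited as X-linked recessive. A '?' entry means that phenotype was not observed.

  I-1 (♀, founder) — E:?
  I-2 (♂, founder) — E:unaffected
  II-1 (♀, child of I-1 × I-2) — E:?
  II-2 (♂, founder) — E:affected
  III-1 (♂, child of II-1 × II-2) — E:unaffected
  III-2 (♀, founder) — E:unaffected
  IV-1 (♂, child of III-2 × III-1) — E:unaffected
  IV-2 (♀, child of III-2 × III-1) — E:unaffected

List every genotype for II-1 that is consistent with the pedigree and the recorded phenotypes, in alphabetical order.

E/I-1 ? ·: X^EX^E|X^EX^e|X^eX^e
E/I-2 un ·: X^EY
E/II-1 ? I-1×I-2: X^EX^E|X^EX^e
E/II-2 aff ·: X^eY
E/III-1 un II-1×II-2: X^EY
E/III-2 un ·: X^EX^E|X^EX^e
E/IV-1 un III-2×III-1: X^EY
E/IV-2 un III-2×III-1: X^EX^E|X^EX^e
⇒ E over [I-1,I-2,II-1,II-2,III-1,III-2,IV-1,IV-2]: 12 consistent

II-1 ∈ {X^EX^E, X^EX^e}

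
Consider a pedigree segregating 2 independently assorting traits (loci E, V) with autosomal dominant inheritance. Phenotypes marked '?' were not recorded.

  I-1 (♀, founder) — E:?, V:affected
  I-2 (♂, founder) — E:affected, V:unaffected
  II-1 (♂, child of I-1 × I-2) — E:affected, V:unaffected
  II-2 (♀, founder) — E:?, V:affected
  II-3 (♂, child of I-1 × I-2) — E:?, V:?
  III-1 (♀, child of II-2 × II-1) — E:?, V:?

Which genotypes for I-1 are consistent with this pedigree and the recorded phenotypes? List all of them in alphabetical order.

I-1 ∈ {EE Vv, Ee Vv, ee Vv}

E/I-1 ? ·: ee|Ee|EE
E/I-2 aff ·: Ee|EE
E/II-1 aff I-1×I-2: Ee|EE
E/II-2 ? ·: ee|Ee|EE
E/II-3 ? I-1×I-2: ee|Ee|EE
E/III-1 ? II-2×II-1: ee|Ee|EE
⇒ E over [I-1,I-2,II-1,II-2,II-3,III-1]: 102 consistent
V/I-1 aff ·: Vv
V/I-2 un ·: vv
V/II-1 un I-1×I-2: vv
V/II-2 aff ·: Vv|VV
V/II-3 ? I-1×I-2: vv|Vv
V/III-1 ? II-2×II-1: vv|Vv
⇒ V over [I-1,I-2,II-1,II-2,II-3,III-1]: 6 consistent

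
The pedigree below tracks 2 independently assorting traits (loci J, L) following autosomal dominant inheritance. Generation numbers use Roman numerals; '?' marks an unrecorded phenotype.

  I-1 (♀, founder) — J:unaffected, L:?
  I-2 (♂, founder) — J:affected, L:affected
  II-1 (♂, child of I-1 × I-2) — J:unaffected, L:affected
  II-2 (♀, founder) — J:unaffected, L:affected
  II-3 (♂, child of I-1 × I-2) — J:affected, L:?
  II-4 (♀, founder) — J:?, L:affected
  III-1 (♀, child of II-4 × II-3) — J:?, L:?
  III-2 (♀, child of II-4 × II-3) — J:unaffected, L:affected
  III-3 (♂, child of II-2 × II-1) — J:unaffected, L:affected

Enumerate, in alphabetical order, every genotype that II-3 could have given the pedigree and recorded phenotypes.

II-3 ∈ {Jj LL, Jj Ll, Jj ll}

J/I-1 un ·: jj
J/I-2 aff ·: Jj
J/II-1 un I-1×I-2: jj
J/II-2 un ·: jj
J/II-3 aff I-1×I-2: Jj
J/II-4 ? ·: jj|Jj
J/III-1 ? II-4×II-3: jj|Jj|JJ
J/III-2 un II-4×II-3: jj
J/III-3 un II-2×II-1: jj
⇒ J over [I-1,I-2,II-1,II-2,II-3,II-4,III-1,III-2,III-3]: 5 consistent
L/I-1 ? ·: ll|Ll|LL
L/I-2 aff ·: Ll|LL
L/II-1 aff I-1×I-2: Ll|LL
L/II-2 aff ·: Ll|LL
L/II-3 ? I-1×I-2: ll|Ll|LL
L/II-4 aff ·: Ll|LL
L/III-1 ? II-4×II-3: ll|Ll|LL
L/III-2 aff II-4×II-3: Ll|LL
L/III-3 aff II-2×II-1: Ll|LL
⇒ L over [I-1,I-2,II-1,II-2,II-3,II-4,III-1,III-2,III-3]: 443 consistent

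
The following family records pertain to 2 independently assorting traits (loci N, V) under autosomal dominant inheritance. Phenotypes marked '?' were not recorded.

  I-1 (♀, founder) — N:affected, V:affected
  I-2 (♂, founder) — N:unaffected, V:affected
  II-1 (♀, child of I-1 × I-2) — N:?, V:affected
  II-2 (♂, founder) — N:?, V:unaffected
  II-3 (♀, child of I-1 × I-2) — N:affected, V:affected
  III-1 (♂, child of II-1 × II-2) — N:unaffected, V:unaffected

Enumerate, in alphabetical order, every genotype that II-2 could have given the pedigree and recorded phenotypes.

N/I-1 aff ·: Nn|NN
N/I-2 un ·: nn
N/II-1 ? I-1×I-2: nn|Nn
N/II-2 ? ·: nn|Nn
N/II-3 aff I-1×I-2: Nn
N/III-1 un II-1×II-2: nn
⇒ N over [I-1,I-2,II-1,II-2,II-3,III-1]: 6 consistent
V/I-1 aff ·: Vv|VV
V/I-2 aff ·: Vv|VV
V/II-1 aff I-1×I-2: Vv
V/II-2 un ·: vv
V/II-3 aff I-1×I-2: Vv|VV
V/III-1 un II-1×II-2: vv
⇒ V over [I-1,I-2,II-1,II-2,II-3,III-1]: 6 consistent

II-2 ∈ {Nn vv, nn vv}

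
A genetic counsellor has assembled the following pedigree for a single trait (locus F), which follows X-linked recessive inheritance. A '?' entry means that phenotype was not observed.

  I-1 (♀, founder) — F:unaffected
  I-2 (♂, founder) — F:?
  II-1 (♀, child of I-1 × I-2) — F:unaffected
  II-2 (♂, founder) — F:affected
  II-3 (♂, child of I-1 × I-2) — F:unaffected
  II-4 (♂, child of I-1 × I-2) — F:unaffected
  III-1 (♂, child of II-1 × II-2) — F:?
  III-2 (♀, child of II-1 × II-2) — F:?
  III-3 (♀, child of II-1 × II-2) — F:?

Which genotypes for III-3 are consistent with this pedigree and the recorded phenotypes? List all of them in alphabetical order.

F/I-1 un ·: X^FX^F|X^FX^f
F/I-2 ? ·: X^FY|X^fY
F/II-1 un I-1×I-2: X^FX^F|X^FX^f
F/II-2 aff ·: X^fY
F/II-3 un I-1×I-2: X^FY
F/II-4 un I-1×I-2: X^FY
F/III-1 ? II-1×II-2: X^FY|X^fY
F/III-2 ? II-1×II-2: X^FX^f|X^fX^f
F/III-3 ? II-1×II-2: X^FX^f|X^fX^f
⇒ F over [I-1,I-2,II-1,II-2,II-3,II-4,III-1,III-2,III-3]: 26 consistent

III-3 ∈ {X^FX^f, X^fX^f}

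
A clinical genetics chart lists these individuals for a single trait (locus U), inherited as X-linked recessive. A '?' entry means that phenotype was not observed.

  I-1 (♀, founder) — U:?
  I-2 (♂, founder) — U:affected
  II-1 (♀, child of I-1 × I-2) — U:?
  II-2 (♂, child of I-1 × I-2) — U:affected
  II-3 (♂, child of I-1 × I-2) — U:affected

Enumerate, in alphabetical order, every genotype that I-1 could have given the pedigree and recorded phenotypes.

U/I-1 ? ·: X^UX^u|X^uX^u
U/I-2 aff ·: X^uY
U/II-1 ? I-1×I-2: X^UX^u|X^uX^u
U/II-2 aff I-1×I-2: X^uY
U/II-3 aff I-1×I-2: X^uY
⇒ U over [I-1,I-2,II-1,II-2,II-3]: 3 consistent

I-1 ∈ {X^UX^u, X^uX^u}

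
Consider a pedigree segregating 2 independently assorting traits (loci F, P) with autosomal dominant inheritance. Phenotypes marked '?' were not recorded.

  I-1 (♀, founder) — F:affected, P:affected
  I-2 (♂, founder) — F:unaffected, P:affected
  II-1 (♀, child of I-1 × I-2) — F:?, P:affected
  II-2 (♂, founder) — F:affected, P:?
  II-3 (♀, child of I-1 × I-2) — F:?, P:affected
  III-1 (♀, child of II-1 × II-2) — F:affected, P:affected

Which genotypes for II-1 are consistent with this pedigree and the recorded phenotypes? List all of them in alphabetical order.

II-1 ∈ {Ff PP, Ff Pp, ff PP, ff Pp}

F/I-1 aff ·: Ff|FF
F/I-2 un ·: ff
F/II-1 ? I-1×I-2: ff|Ff
F/II-2 aff ·: Ff|FF
F/II-3 ? I-1×I-2: ff|Ff
F/III-1 aff II-1×II-2: Ff|FF
⇒ F over [I-1,I-2,II-1,II-2,II-3,III-1]: 16 consistent
P/I-1 aff ·: Pp|PP
P/I-2 aff ·: Pp|PP
P/II-1 aff I-1×I-2: Pp|PP
P/II-2 ? ·: pp|Pp|PP
P/II-3 aff I-1×I-2: Pp|PP
P/III-1 aff II-1×II-2: Pp|PP
⇒ P over [I-1,I-2,II-1,II-2,II-3,III-1]: 58 consistent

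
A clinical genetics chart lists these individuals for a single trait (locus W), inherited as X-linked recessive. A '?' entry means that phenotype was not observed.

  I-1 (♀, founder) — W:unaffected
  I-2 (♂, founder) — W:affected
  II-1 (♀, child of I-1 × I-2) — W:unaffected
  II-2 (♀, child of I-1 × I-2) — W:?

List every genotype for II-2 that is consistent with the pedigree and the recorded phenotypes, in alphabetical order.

II-2 ∈ {X^WX^w, X^wX^w}

W/I-1 un ·: X^WX^W|X^WX^w
W/I-2 aff ·: X^wY
W/II-1 un I-1×I-2: X^WX^w
W/II-2 ? I-1×I-2: X^WX^w|X^wX^w
⇒ W over [I-1,I-2,II-1,II-2]: 3 consistent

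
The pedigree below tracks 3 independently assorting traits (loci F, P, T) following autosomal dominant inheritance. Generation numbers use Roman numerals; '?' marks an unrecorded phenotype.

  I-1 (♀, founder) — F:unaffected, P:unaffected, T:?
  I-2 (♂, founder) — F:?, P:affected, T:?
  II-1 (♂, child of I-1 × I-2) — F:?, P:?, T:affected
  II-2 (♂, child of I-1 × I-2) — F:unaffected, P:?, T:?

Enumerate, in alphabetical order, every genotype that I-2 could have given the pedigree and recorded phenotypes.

I-2 ∈ {Ff PP TT, Ff PP Tt, Ff PP tt, Ff Pp TT, Ff Pp Tt, Ff Pp tt, ff PP TT, ff PP Tt, ff PP tt, ff Pp TT, ff Pp Tt, ff Pp tt}

F/I-1 un ·: ff
F/I-2 ? ·: ff|Ff
F/II-1 ? I-1×I-2: ff|Ff
F/II-2 un I-1×I-2: ff
⇒ F over [I-1,I-2,II-1,II-2]: 3 consistent
P/I-1 un ·: pp
P/I-2 aff ·: Pp|PP
P/II-1 ? I-1×I-2: pp|Pp
P/II-2 ? I-1×I-2: pp|Pp
⇒ P over [I-1,I-2,II-1,II-2]: 5 consistent
T/I-1 ? ·: tt|Tt|TT
T/I-2 ? ·: tt|Tt|TT
T/II-1 aff I-1×I-2: Tt|TT
T/II-2 ? I-1×I-2: tt|Tt|TT
⇒ T over [I-1,I-2,II-1,II-2]: 21 consistent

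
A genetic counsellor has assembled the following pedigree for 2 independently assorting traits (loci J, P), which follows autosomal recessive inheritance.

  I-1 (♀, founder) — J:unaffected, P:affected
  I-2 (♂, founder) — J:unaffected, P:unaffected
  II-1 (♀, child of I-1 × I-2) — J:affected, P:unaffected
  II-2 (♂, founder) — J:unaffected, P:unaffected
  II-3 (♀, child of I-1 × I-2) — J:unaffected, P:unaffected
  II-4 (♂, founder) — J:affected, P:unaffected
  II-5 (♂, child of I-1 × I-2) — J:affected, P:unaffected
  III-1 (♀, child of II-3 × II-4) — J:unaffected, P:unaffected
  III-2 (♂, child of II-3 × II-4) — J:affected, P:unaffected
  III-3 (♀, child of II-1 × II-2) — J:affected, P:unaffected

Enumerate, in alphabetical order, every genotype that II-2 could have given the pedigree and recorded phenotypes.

II-2 ∈ {Jj PP, Jj Pp}

J/I-1 un ·: Jj
J/I-2 un ·: Jj
J/II-1 aff I-1×I-2: jj
J/II-2 un ·: Jj
J/II-3 un I-1×I-2: Jj
J/II-4 aff ·: jj
J/II-5 aff I-1×I-2: jj
J/III-1 un II-3×II-4: Jj
J/III-2 aff II-3×II-4: jj
J/III-3 aff II-1×II-2: jj
⇒ J over [I-1,I-2,II-1,II-2,II-3,II-4,II-5,III-1,III-2,III-3]: 1 consistent
P/I-1 aff ·: pp
P/I-2 un ·: PP|Pp
P/II-1 un I-1×I-2: Pp
P/II-2 un ·: PP|Pp
P/II-3 un I-1×I-2: Pp
P/II-4 un ·: PP|Pp
P/II-5 un I-1×I-2: Pp
P/III-1 un II-3×II-4: PP|Pp
P/III-2 un II-3×II-4: PP|Pp
P/III-3 un II-1×II-2: PP|Pp
⇒ P over [I-1,I-2,II-1,II-2,II-3,II-4,II-5,III-1,III-2,III-3]: 64 consistent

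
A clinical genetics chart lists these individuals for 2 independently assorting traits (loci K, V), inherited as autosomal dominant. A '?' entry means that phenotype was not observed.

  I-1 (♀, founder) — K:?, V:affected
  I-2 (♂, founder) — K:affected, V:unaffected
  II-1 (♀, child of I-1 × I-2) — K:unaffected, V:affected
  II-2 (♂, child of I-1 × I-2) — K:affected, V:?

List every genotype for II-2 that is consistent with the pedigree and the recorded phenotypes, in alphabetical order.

K/I-1 ? ·: kk|Kk
K/I-2 aff ·: Kk
K/II-1 un I-1×I-2: kk
K/II-2 aff I-1×I-2: Kk|KK
⇒ K over [I-1,I-2,II-1,II-2]: 3 consistent
V/I-1 aff ·: Vv|VV
V/I-2 un ·: vv
V/II-1 aff I-1×I-2: Vv
V/II-2 ? I-1×I-2: vv|Vv
⇒ V over [I-1,I-2,II-1,II-2]: 3 consistent

II-2 ∈ {KK Vv, KK vv, Kk Vv, Kk vv}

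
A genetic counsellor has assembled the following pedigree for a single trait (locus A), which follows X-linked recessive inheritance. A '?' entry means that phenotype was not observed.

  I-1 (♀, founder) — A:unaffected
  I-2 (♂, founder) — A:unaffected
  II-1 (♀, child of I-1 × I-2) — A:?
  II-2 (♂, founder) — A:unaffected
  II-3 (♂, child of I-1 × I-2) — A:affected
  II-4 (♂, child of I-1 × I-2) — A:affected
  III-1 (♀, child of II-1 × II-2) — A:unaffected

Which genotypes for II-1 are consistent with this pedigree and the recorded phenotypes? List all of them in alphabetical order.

II-1 ∈ {X^AX^A, X^AX^a}

A/I-1 un ·: X^AX^a
A/I-2 un ·: X^AY
A/II-1 ? I-1×I-2: X^AX^A|X^AX^a
A/II-2 un ·: X^AY
A/II-3 aff I-1×I-2: X^aY
A/II-4 aff I-1×I-2: X^aY
A/III-1 un II-1×II-2: X^AX^A|X^AX^a
⇒ A over [I-1,I-2,II-1,II-2,II-3,II-4,III-1]: 3 consistent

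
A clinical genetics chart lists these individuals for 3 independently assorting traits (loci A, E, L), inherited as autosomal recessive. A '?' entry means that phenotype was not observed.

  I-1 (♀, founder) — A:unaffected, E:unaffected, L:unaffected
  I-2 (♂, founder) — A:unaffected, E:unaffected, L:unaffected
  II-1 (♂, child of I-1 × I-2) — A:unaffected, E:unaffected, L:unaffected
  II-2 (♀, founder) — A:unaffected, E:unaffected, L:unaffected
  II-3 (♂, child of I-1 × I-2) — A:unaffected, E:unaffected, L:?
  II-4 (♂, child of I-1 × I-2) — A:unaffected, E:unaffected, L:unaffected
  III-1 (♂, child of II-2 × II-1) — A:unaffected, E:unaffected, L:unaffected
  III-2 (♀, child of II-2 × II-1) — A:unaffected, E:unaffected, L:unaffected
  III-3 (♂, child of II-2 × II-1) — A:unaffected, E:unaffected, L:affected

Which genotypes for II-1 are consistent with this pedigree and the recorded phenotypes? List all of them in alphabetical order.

A/I-1 un ·: AA|Aa
A/I-2 un ·: AA|Aa
A/II-1 un I-1×I-2: AA|Aa
A/II-2 un ·: AA|Aa
A/II-3 un I-1×I-2: AA|Aa
A/II-4 un I-1×I-2: AA|Aa
A/III-1 un II-2×II-1: AA|Aa
A/III-2 un II-2×II-1: AA|Aa
A/III-3 un II-2×II-1: AA|Aa
⇒ A over [I-1,I-2,II-1,II-2,II-3,II-4,III-1,III-2,III-3]: 309 consistent
E/I-1 un ·: EE|Ee
E/I-2 un ·: EE|Ee
E/II-1 un I-1×I-2: EE|Ee
E/II-2 un ·: EE|Ee
E/II-3 un I-1×I-2: EE|Ee
E/II-4 un I-1×I-2: EE|Ee
E/III-1 un II-2×II-1: EE|Ee
E/III-2 un II-2×II-1: EE|Ee
E/III-3 un II-2×II-1: EE|Ee
⇒ E over [I-1,I-2,II-1,II-2,II-3,II-4,III-1,III-2,III-3]: 309 consistent
L/I-1 un ·: LL|Ll
L/I-2 un ·: LL|Ll
L/II-1 un I-1×I-2: Ll
L/II-2 un ·: Ll
L/II-3 ? I-1×I-2: LL|Ll|ll
L/II-4 un I-1×I-2: LL|Ll
L/III-1 un II-2×II-1: LL|Ll
L/III-2 un II-2×II-1: LL|Ll
L/III-3 aff II-2×II-1: ll
⇒ L over [I-1,I-2,II-1,II-2,II-3,II-4,III-1,III-2,III-3]: 56 consistent

II-1 ∈ {AA EE Ll, AA Ee Ll, Aa EE Ll, Aa Ee Ll}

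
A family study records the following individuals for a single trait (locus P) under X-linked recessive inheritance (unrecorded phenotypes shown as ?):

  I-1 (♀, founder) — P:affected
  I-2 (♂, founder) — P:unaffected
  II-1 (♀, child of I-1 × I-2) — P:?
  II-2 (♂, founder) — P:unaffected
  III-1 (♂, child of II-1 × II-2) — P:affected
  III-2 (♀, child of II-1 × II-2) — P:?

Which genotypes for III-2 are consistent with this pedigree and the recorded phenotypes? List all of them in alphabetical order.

P/I-1 aff ·: X^pX^p
P/I-2 un ·: X^PY
P/II-1 ? I-1×I-2: X^PX^p
P/II-2 un ·: X^PY
P/III-1 aff II-1×II-2: X^pY
P/III-2 ? II-1×II-2: X^PX^P|X^PX^p
⇒ P over [I-1,I-2,II-1,II-2,III-1,III-2]: 2 consistent

III-2 ∈ {X^PX^P, X^PX^p}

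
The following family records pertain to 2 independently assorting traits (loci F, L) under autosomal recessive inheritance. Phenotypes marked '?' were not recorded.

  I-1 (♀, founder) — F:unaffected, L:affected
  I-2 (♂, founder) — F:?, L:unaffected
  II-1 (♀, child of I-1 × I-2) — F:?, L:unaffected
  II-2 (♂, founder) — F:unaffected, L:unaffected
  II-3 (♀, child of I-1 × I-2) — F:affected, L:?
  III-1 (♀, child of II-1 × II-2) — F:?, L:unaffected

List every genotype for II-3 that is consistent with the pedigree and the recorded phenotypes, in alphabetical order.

II-3 ∈ {ff Ll, ff ll}

F/I-1 un ·: Ff
F/I-2 ? ·: Ff|ff
F/II-1 ? I-1×I-2: FF|Ff|ff
F/II-2 un ·: FF|Ff
F/II-3 aff I-1×I-2: ff
F/III-1 ? II-1×II-2: FF|Ff|ff
⇒ F over [I-1,I-2,II-1,II-2,II-3,III-1]: 19 consistent
L/I-1 aff ·: ll
L/I-2 un ·: LL|Ll
L/II-1 un I-1×I-2: Ll
L/II-2 un ·: LL|Ll
L/II-3 ? I-1×I-2: Ll|ll
L/III-1 un II-1×II-2: LL|Ll
⇒ L over [I-1,I-2,II-1,II-2,II-3,III-1]: 12 consistent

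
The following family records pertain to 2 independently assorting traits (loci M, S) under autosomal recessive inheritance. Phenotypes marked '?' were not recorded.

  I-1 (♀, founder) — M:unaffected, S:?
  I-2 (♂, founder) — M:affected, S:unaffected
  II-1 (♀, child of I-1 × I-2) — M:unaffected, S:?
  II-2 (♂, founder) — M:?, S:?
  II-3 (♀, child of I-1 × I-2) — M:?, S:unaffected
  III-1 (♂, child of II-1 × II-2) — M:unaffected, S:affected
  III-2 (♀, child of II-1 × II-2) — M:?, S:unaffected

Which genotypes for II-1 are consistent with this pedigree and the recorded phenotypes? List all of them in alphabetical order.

II-1 ∈ {Mm Ss, Mm ss}

M/I-1 un ·: MM|Mm
M/I-2 aff ·: mm
M/II-1 un I-1×I-2: Mm
M/II-2 ? ·: MM|Mm|mm
M/II-3 ? I-1×I-2: Mm|mm
M/III-1 un II-1×II-2: MM|Mm
M/III-2 ? II-1×II-2: MM|Mm|mm
⇒ M over [I-1,I-2,II-1,II-2,II-3,III-1,III-2]: 36 consistent
S/I-1 ? ·: SS|Ss|ss
S/I-2 un ·: SS|Ss
S/II-1 ? I-1×I-2: Ss|ss
S/II-2 ? ·: Ss|ss
S/II-3 un I-1×I-2: SS|Ss
S/III-1 aff II-1×II-2: ss
S/III-2 un II-1×II-2: SS|Ss
⇒ S over [I-1,I-2,II-1,II-2,II-3,III-1,III-2]: 27 consistent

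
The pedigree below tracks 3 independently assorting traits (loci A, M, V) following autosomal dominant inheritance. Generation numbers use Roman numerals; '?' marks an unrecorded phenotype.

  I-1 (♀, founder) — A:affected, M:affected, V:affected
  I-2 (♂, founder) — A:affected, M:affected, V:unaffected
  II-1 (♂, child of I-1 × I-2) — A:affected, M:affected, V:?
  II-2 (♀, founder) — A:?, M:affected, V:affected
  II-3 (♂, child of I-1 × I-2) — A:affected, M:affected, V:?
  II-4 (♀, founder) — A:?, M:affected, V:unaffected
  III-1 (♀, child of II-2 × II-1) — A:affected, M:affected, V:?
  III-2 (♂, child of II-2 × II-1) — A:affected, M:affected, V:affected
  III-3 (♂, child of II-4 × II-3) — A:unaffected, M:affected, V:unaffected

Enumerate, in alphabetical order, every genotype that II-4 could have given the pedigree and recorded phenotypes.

II-4 ∈ {Aa MM vv, Aa Mm vv, aa MM vv, aa Mm vv}

A/I-1 aff ·: Aa|AA
A/I-2 aff ·: Aa|AA
A/II-1 aff I-1×I-2: Aa|AA
A/II-2 ? ·: aa|Aa|AA
A/II-3 aff I-1×I-2: Aa
A/II-4 ? ·: aa|Aa
A/III-1 aff II-2×II-1: Aa|AA
A/III-2 aff II-2×II-1: Aa|AA
A/III-3 un II-4×II-3: aa
⇒ A over [I-1,I-2,II-1,II-2,II-3,II-4,III-1,III-2,III-3]: 90 consistent
M/I-1 aff ·: Mm|MM
M/I-2 aff ·: Mm|MM
M/II-1 aff I-1×I-2: Mm|MM
M/II-2 aff ·: Mm|MM
M/II-3 aff I-1×I-2: Mm|MM
M/II-4 aff ·: Mm|MM
M/III-1 aff II-2×II-1: Mm|MM
M/III-2 aff II-2×II-1: Mm|MM
M/III-3 aff II-4×II-3: Mm|MM
⇒ M over [I-1,I-2,II-1,II-2,II-3,II-4,III-1,III-2,III-3]: 288 consistent
V/I-1 aff ·: Vv|VV
V/I-2 un ·: vv
V/II-1 ? I-1×I-2: vv|Vv
V/II-2 aff ·: Vv|VV
V/II-3 ? I-1×I-2: vv|Vv
V/II-4 un ·: vv
V/III-1 ? II-2×II-1: vv|Vv|VV
V/III-2 aff II-2×II-1: Vv|VV
V/III-3 un II-4×II-3: vv
⇒ V over [I-1,I-2,II-1,II-2,II-3,II-4,III-1,III-2,III-3]: 36 consistent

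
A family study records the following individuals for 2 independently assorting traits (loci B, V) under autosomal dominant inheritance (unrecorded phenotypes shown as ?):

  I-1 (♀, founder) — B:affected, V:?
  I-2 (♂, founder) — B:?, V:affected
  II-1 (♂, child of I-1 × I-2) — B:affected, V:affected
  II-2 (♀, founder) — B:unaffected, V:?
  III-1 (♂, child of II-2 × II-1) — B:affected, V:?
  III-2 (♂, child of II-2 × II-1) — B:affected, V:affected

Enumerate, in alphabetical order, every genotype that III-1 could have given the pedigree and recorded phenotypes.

III-1 ∈ {Bb VV, Bb Vv, Bb vv}

B/I-1 aff ·: Bb|BB
B/I-2 ? ·: bb|Bb|BB
B/II-1 aff I-1×I-2: Bb|BB
B/II-2 un ·: bb
B/III-1 aff II-2×II-1: Bb
B/III-2 aff II-2×II-1: Bb
⇒ B over [I-1,I-2,II-1,II-2,III-1,III-2]: 9 consistent
V/I-1 ? ·: vv|Vv|VV
V/I-2 aff ·: Vv|VV
V/II-1 aff I-1×I-2: Vv|VV
V/II-2 ? ·: vv|Vv|VV
V/III-1 ? II-2×II-1: vv|Vv|VV
V/III-2 aff II-2×II-1: Vv|VV
⇒ V over [I-1,I-2,II-1,II-2,III-1,III-2]: 84 consistent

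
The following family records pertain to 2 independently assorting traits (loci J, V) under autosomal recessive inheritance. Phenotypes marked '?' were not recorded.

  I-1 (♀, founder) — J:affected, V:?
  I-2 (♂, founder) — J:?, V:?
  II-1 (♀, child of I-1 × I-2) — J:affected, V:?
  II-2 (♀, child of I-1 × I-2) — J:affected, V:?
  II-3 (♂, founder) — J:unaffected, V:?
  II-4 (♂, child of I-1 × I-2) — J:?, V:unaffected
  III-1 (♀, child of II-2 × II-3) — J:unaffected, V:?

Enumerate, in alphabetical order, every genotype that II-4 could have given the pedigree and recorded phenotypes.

J/I-1 aff ·: jj
J/I-2 ? ·: Jj|jj
J/II-1 aff I-1×I-2: jj
J/II-2 aff I-1×I-2: jj
J/II-3 un ·: JJ|Jj
J/II-4 ? I-1×I-2: Jj|jj
J/III-1 un II-2×II-3: Jj
⇒ J over [I-1,I-2,II-1,II-2,II-3,II-4,III-1]: 6 consistent
V/I-1 ? ·: VV|Vv|vv
V/I-2 ? ·: VV|Vv|vv
V/II-1 ? I-1×I-2: VV|Vv|vv
V/II-2 ? I-1×I-2: VV|Vv|vv
V/II-3 ? ·: VV|Vv|vv
V/II-4 un I-1×I-2: VV|Vv
V/III-1 ? II-2×II-3: VV|Vv|vv
⇒ V over [I-1,I-2,II-1,II-2,II-3,II-4,III-1]: 240 consistent

II-4 ∈ {Jj VV, Jj Vv, jj VV, jj Vv}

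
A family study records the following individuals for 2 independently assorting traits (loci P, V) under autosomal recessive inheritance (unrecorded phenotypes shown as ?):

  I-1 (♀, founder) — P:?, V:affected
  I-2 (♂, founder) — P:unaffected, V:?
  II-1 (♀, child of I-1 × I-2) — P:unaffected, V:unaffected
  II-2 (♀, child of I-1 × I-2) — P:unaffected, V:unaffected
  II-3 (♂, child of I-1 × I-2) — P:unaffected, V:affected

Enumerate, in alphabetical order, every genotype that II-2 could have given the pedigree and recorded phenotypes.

P/I-1 ? ·: PP|Pp|pp
P/I-2 un ·: PP|Pp
P/II-1 un I-1×I-2: PP|Pp
P/II-2 un I-1×I-2: PP|Pp
P/II-3 un I-1×I-2: PP|Pp
⇒ P over [I-1,I-2,II-1,II-2,II-3]: 27 consistent
V/I-1 aff ·: vv
V/I-2 ? ·: Vv
V/II-1 un I-1×I-2: Vv
V/II-2 un I-1×I-2: Vv
V/II-3 aff I-1×I-2: vv
⇒ V over [I-1,I-2,II-1,II-2,II-3]: 1 consistent

II-2 ∈ {PP Vv, Pp Vv}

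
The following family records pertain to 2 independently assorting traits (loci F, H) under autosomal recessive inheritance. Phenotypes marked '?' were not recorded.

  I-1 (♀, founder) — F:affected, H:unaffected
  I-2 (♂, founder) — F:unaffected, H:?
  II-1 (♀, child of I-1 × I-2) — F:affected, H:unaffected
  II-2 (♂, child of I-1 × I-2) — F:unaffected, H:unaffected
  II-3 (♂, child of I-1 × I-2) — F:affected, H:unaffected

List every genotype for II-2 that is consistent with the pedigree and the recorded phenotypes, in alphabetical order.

II-2 ∈ {Ff HH, Ff Hh}

F/I-1 aff ·: ff
F/I-2 un ·: Ff
F/II-1 aff I-1×I-2: ff
F/II-2 un I-1×I-2: Ff
F/II-3 aff I-1×I-2: ff
⇒ F over [I-1,I-2,II-1,II-2,II-3]: 1 consistent
H/I-1 un ·: HH|Hh
H/I-2 ? ·: HH|Hh|hh
H/II-1 un I-1×I-2: HH|Hh
H/II-2 un I-1×I-2: HH|Hh
H/II-3 un I-1×I-2: HH|Hh
⇒ H over [I-1,I-2,II-1,II-2,II-3]: 27 consistent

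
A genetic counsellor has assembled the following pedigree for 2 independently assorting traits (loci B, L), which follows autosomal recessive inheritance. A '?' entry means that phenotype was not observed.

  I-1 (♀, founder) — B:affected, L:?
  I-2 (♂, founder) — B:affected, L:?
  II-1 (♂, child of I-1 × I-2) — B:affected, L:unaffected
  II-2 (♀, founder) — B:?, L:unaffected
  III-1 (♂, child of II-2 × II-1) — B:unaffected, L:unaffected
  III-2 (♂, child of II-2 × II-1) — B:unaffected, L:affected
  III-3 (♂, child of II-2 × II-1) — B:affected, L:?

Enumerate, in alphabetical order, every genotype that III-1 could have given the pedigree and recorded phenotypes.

B/I-1 aff ·: bb
B/I-2 aff ·: bb
B/II-1 aff I-1×I-2: bb
B/II-2 ? ·: Bb
B/III-1 un II-2×II-1: Bb
B/III-2 un II-2×II-1: Bb
B/III-3 aff II-2×II-1: bb
⇒ B over [I-1,I-2,II-1,II-2,III-1,III-2,III-3]: 1 consistent
L/I-1 ? ·: LL|Ll|ll
L/I-2 ? ·: LL|Ll|ll
L/II-1 un I-1×I-2: Ll
L/II-2 un ·: Ll
L/III-1 un II-2×II-1: LL|Ll
L/III-2 aff II-2×II-1: ll
L/III-3 ? II-2×II-1: LL|Ll|ll
⇒ L over [I-1,I-2,II-1,II-2,III-1,III-2,III-3]: 42 consistent

III-1 ∈ {Bb LL, Bb Ll}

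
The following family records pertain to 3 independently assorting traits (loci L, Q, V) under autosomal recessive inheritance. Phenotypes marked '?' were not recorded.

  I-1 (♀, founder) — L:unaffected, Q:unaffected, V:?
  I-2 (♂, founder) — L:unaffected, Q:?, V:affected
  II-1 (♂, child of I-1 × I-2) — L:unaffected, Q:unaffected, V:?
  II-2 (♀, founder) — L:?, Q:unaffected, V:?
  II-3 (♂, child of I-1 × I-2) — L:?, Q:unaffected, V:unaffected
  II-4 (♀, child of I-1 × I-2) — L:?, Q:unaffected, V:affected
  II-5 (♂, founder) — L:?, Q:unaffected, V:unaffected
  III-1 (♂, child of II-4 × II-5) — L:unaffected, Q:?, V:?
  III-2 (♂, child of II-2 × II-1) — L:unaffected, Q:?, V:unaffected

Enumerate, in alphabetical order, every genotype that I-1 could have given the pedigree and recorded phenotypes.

I-1 ∈ {LL QQ Vv, LL Qq Vv, Ll QQ Vv, Ll Qq Vv}

L/I-1 un ·: LL|Ll
L/I-2 un ·: LL|Ll
L/II-1 un I-1×I-2: LL|Ll
L/II-2 ? ·: LL|Ll|ll
L/II-3 ? I-1×I-2: LL|Ll|ll
L/II-4 ? I-1×I-2: LL|Ll|ll
L/II-5 ? ·: LL|Ll|ll
L/III-1 un II-4×II-5: LL|Ll
L/III-2 un II-2×II-1: LL|Ll
⇒ L over [I-1,I-2,II-1,II-2,II-3,II-4,II-5,III-1,III-2]: 637 consistent
Q/I-1 un ·: QQ|Qq
Q/I-2 ? ·: QQ|Qq|qq
Q/II-1 un I-1×I-2: QQ|Qq
Q/II-2 un ·: QQ|Qq
Q/II-3 un I-1×I-2: QQ|Qq
Q/II-4 un I-1×I-2: QQ|Qq
Q/II-5 un ·: QQ|Qq
Q/III-1 ? II-4×II-5: QQ|Qq|qq
Q/III-2 ? II-2×II-1: QQ|Qq|qq
⇒ Q over [I-1,I-2,II-1,II-2,II-3,II-4,II-5,III-1,III-2]: 443 consistent
V/I-1 ? ·: Vv
V/I-2 aff ·: vv
V/II-1 ? I-1×I-2: Vv|vv
V/II-2 ? ·: VV|Vv|vv
V/II-3 un I-1×I-2: Vv
V/II-4 aff I-1×I-2: vv
V/II-5 un ·: VV|Vv
V/III-1 ? II-4×II-5: Vv|vv
V/III-2 un II-2×II-1: VV|Vv
⇒ V over [I-1,I-2,II-1,II-2,II-3,II-4,II-5,III-1,III-2]: 21 consistent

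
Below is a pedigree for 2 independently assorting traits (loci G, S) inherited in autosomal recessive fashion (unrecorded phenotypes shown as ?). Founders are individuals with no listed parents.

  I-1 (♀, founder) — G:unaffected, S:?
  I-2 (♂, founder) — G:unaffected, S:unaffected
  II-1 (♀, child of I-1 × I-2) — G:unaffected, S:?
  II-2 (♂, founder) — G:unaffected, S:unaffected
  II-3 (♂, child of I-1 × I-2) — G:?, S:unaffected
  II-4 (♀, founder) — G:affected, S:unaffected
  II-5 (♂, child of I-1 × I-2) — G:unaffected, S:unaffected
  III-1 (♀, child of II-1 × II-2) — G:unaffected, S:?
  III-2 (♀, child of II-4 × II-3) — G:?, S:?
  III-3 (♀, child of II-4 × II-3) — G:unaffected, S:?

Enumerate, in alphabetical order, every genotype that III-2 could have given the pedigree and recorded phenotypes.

III-2 ∈ {Gg SS, Gg Ss, Gg ss, gg SS, gg Ss, gg ss}

G/I-1 un ·: GG|Gg
G/I-2 un ·: GG|Gg
G/II-1 un I-1×I-2: GG|Gg
G/II-2 un ·: GG|Gg
G/II-3 ? I-1×I-2: GG|Gg
G/II-4 aff ·: gg
G/II-5 un I-1×I-2: GG|Gg
G/III-1 un II-1×II-2: GG|Gg
G/III-2 ? II-4×II-3: Gg|gg
G/III-3 un II-4×II-3: Gg
⇒ G over [I-1,I-2,II-1,II-2,II-3,II-4,II-5,III-1,III-2,III-3]: 129 consistent
S/I-1 ? ·: SS|Ss|ss
S/I-2 un ·: SS|Ss
S/II-1 ? I-1×I-2: SS|Ss|ss
S/II-2 un ·: SS|Ss
S/II-3 un I-1×I-2: SS|Ss
S/II-4 un ·: SS|Ss
S/II-5 un I-1×I-2: SS|Ss
S/III-1 ? II-1×II-2: SS|Ss|ss
S/III-2 ? II-4×II-3: SS|Ss|ss
S/III-3 ? II-4×II-3: SS|Ss|ss
⇒ S over [I-1,I-2,II-1,II-2,II-3,II-4,II-5,III-1,III-2,III-3]: 1156 consistent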